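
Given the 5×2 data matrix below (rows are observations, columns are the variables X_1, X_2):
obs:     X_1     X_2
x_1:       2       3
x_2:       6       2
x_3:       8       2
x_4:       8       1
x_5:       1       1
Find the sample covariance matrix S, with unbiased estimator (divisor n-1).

Step 1 — column means:
  mean(X_1) = (2 + 6 + 8 + 8 + 1) / 5 = 25/5 = 5
  mean(X_2) = (3 + 2 + 2 + 1 + 1) / 5 = 9/5 = 1.8

Step 2 — sample covariance S[i,j] = (1/(n-1)) · Σ_k (x_{k,i} - mean_i) · (x_{k,j} - mean_j), with n-1 = 4.
  S[X_1,X_1] = ((-3)·(-3) + (1)·(1) + (3)·(3) + (3)·(3) + (-4)·(-4)) / 4 = 44/4 = 11
  S[X_1,X_2] = ((-3)·(1.2) + (1)·(0.2) + (3)·(0.2) + (3)·(-0.8) + (-4)·(-0.8)) / 4 = -2/4 = -0.5
  S[X_2,X_2] = ((1.2)·(1.2) + (0.2)·(0.2) + (0.2)·(0.2) + (-0.8)·(-0.8) + (-0.8)·(-0.8)) / 4 = 2.8/4 = 0.7

S is symmetric (S[j,i] = S[i,j]). Assembling:

S = [[11, -0.5],
 [-0.5, 0.7]]


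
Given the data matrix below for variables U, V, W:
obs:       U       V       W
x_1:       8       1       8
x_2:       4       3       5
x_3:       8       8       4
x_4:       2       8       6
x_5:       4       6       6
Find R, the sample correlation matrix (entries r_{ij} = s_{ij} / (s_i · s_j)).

Step 1 — column means:
  mean(U) = (8 + 4 + 8 + 2 + 4) / 5 = 26/5 = 5.2
  mean(V) = (1 + 3 + 8 + 8 + 6) / 5 = 26/5 = 5.2
  mean(W) = (8 + 5 + 4 + 6 + 6) / 5 = 29/5 = 5.8

Step 2 — sample variances and covariances s[i,j] = (1/(n-1)) · Σ_k (x_{k,i} - mean_i) · (x_{k,j} - mean_j), with n-1 = 4:
  s[U,U] = ((2.8)·(2.8) + (-1.2)·(-1.2) + (2.8)·(2.8) + (-3.2)·(-3.2) + (-1.2)·(-1.2)) / 4 = 28.8/4 = 7.2
  s[U,V] = ((2.8)·(-4.2) + (-1.2)·(-2.2) + (2.8)·(2.8) + (-3.2)·(2.8) + (-1.2)·(0.8)) / 4 = -11.2/4 = -2.8
  s[U,W] = ((2.8)·(2.2) + (-1.2)·(-0.8) + (2.8)·(-1.8) + (-3.2)·(0.2) + (-1.2)·(0.2)) / 4 = 1.2/4 = 0.3
  s[V,V] = ((-4.2)·(-4.2) + (-2.2)·(-2.2) + (2.8)·(2.8) + (2.8)·(2.8) + (0.8)·(0.8)) / 4 = 38.8/4 = 9.7
  s[V,W] = ((-4.2)·(2.2) + (-2.2)·(-0.8) + (2.8)·(-1.8) + (2.8)·(0.2) + (0.8)·(0.2)) / 4 = -11.8/4 = -2.95
  s[W,W] = ((2.2)·(2.2) + (-0.8)·(-0.8) + (-1.8)·(-1.8) + (0.2)·(0.2) + (0.2)·(0.2)) / 4 = 8.8/4 = 2.2
  Sample standard deviations s_i = √(s[i,i]):
  s(U) = √(7.2) = 2.6833
  s(V) = √(9.7) = 3.1145
  s(W) = √(2.2) = 1.4832

Step 3 — r_{ij} = s_{ij} / (s_i · s_j):
  r[U,U] = 1 (diagonal).
  r[U,V] = -2.8 / (2.6833 · 3.1145) = -2.8 / 8.357 = -0.335
  r[U,W] = 0.3 / (2.6833 · 1.4832) = 0.3 / 3.9799 = 0.0754
  r[V,V] = 1 (diagonal).
  r[V,W] = -2.95 / (3.1145 · 1.4832) = -2.95 / 4.6195 = -0.6386
  r[W,W] = 1 (diagonal).

R is symmetric with unit diagonal. Assembling:

R = [[1, -0.335, 0.0754],
 [-0.335, 1, -0.6386],
 [0.0754, -0.6386, 1]]


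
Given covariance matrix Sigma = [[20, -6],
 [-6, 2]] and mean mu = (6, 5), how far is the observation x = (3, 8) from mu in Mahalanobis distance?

Step 1 — centre the observation: (x - mu) = (-3, 3).

Step 2 — invert Sigma. det(Sigma) = 20·2 - (-6)² = 4.
  Sigma^{-1} = (1/det) · [[d, -b], [-b, a]] = [[0.5, 1.5],
 [1.5, 5]].

Step 3 — form the quadratic (x - mu)^T · Sigma^{-1} · (x - mu):
  Sigma^{-1} · (x - mu) = (3, 10.5).
  (x - mu)^T · [Sigma^{-1} · (x - mu)] = (-3)·(3) + (3)·(10.5) = 22.5.

Step 4 — take square root: d = √(22.5) ≈ 4.7434.

d(x, mu) = √(22.5) ≈ 4.7434


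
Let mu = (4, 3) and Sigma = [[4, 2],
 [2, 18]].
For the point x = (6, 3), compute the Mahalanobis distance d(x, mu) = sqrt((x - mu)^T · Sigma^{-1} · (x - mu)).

Step 1 — centre the observation: (x - mu) = (2, 0).

Step 2 — invert Sigma. det(Sigma) = 4·18 - (2)² = 68.
  Sigma^{-1} = (1/det) · [[d, -b], [-b, a]] = [[0.2647, -0.0294],
 [-0.0294, 0.0588]].

Step 3 — form the quadratic (x - mu)^T · Sigma^{-1} · (x - mu):
  Sigma^{-1} · (x - mu) = (0.5294, -0.0588).
  (x - mu)^T · [Sigma^{-1} · (x - mu)] = (2)·(0.5294) + (0)·(-0.0588) = 1.0588.

Step 4 — take square root: d = √(1.0588) ≈ 1.029.

d(x, mu) = √(1.0588) ≈ 1.029


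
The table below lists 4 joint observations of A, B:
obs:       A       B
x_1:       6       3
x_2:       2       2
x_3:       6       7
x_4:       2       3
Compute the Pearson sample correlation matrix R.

Step 1 — column means:
  mean(A) = (6 + 2 + 6 + 2) / 4 = 16/4 = 4
  mean(B) = (3 + 2 + 7 + 3) / 4 = 15/4 = 3.75

Step 2 — sample variances and covariances s[i,j] = (1/(n-1)) · Σ_k (x_{k,i} - mean_i) · (x_{k,j} - mean_j), with n-1 = 3:
  s[A,A] = ((2)·(2) + (-2)·(-2) + (2)·(2) + (-2)·(-2)) / 3 = 16/3 = 5.3333
  s[A,B] = ((2)·(-0.75) + (-2)·(-1.75) + (2)·(3.25) + (-2)·(-0.75)) / 3 = 10/3 = 3.3333
  s[B,B] = ((-0.75)·(-0.75) + (-1.75)·(-1.75) + (3.25)·(3.25) + (-0.75)·(-0.75)) / 3 = 14.75/3 = 4.9167
  Sample standard deviations s_i = √(s[i,i]):
  s(A) = √(5.3333) = 2.3094
  s(B) = √(4.9167) = 2.2174

Step 3 — r_{ij} = s_{ij} / (s_i · s_j):
  r[A,A] = 1 (diagonal).
  r[A,B] = 3.3333 / (2.3094 · 2.2174) = 3.3333 / 5.1208 = 0.6509
  r[B,B] = 1 (diagonal).

R is symmetric with unit diagonal. Assembling:

R = [[1, 0.6509],
 [0.6509, 1]]


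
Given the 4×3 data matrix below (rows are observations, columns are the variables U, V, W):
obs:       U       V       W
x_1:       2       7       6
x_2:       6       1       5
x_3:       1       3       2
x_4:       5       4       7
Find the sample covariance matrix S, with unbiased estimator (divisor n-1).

Step 1 — column means:
  mean(U) = (2 + 6 + 1 + 5) / 4 = 14/4 = 3.5
  mean(V) = (7 + 1 + 3 + 4) / 4 = 15/4 = 3.75
  mean(W) = (6 + 5 + 2 + 7) / 4 = 20/4 = 5

Step 2 — sample covariance S[i,j] = (1/(n-1)) · Σ_k (x_{k,i} - mean_i) · (x_{k,j} - mean_j), with n-1 = 3.
  S[U,U] = ((-1.5)·(-1.5) + (2.5)·(2.5) + (-2.5)·(-2.5) + (1.5)·(1.5)) / 3 = 17/3 = 5.6667
  S[U,V] = ((-1.5)·(3.25) + (2.5)·(-2.75) + (-2.5)·(-0.75) + (1.5)·(0.25)) / 3 = -9.5/3 = -3.1667
  S[U,W] = ((-1.5)·(1) + (2.5)·(0) + (-2.5)·(-3) + (1.5)·(2)) / 3 = 9/3 = 3
  S[V,V] = ((3.25)·(3.25) + (-2.75)·(-2.75) + (-0.75)·(-0.75) + (0.25)·(0.25)) / 3 = 18.75/3 = 6.25
  S[V,W] = ((3.25)·(1) + (-2.75)·(0) + (-0.75)·(-3) + (0.25)·(2)) / 3 = 6/3 = 2
  S[W,W] = ((1)·(1) + (0)·(0) + (-3)·(-3) + (2)·(2)) / 3 = 14/3 = 4.6667

S is symmetric (S[j,i] = S[i,j]). Assembling:

S = [[5.6667, -3.1667, 3],
 [-3.1667, 6.25, 2],
 [3, 2, 4.6667]]


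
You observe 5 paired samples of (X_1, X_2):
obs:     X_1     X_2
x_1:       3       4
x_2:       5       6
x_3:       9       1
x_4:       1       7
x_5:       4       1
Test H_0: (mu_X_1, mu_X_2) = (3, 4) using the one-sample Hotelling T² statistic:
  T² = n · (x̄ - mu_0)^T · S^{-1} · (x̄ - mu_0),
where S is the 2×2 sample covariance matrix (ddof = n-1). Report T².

Step 1 — sample mean vector:
  mean(X_1) = (3 + 5 + 9 + 1 + 4) / 5 = 22/5 = 4.4
  mean(X_2) = (4 + 6 + 1 + 7 + 1) / 5 = 19/5 = 3.8
  x̄ = (4.4, 3.8),  deviation x̄ - mu_0 = (4.4, 3.8) - (3, 4) = (1.4, -0.2).

Step 2 — sample covariance matrix, S[i,j] = (1/(n-1)) · Σ_k (x_{k,i} - mean_i) · (x_{k,j} - mean_j), divisor n-1 = 4:
  S[X_1,X_1] = ((-1.4)·(-1.4) + (0.6)·(0.6) + (4.6)·(4.6) + (-3.4)·(-3.4) + (-0.4)·(-0.4)) / 4 = 35.2/4 = 8.8
  S[X_1,X_2] = ((-1.4)·(0.2) + (0.6)·(2.2) + (4.6)·(-2.8) + (-3.4)·(3.2) + (-0.4)·(-2.8)) / 4 = -21.6/4 = -5.4
  S[X_2,X_2] = ((0.2)·(0.2) + (2.2)·(2.2) + (-2.8)·(-2.8) + (3.2)·(3.2) + (-2.8)·(-2.8)) / 4 = 30.8/4 = 7.7
  S = [[8.8, -5.4],
 [-5.4, 7.7]].

Step 3 — invert S. det(S) = 8.8·7.7 - (-5.4)² = 38.6.
  S^{-1} = (1/det) · [[d, -b], [-b, a]] = [[0.1995, 0.1399],
 [0.1399, 0.228]].

Step 4 — quadratic form (x̄ - mu_0)^T · S^{-1} · (x̄ - mu_0):
  S^{-1} · (x̄ - mu_0) = (0.2513, 0.1503),
  (x̄ - mu_0)^T · [...] = (1.4)·(0.2513) + (-0.2)·(0.1503) = 0.3218.

Step 5 — scale by n: T² = 5 · 0.3218 = 1.6088.

T² ≈ 1.6088


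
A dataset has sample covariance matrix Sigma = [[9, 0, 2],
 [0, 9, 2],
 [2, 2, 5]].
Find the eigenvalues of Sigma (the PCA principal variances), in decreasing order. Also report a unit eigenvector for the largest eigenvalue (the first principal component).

Step 1 — characteristic polynomial p(λ) = det(λI - Sigma) = λ³ - tr·λ² + c_1·λ - det, where tr = trace, c_1 = sum of the principal 2×2 minors, det = det(Sigma):
  tr = 9 + 9 + 5 = 23,
  c_1 = (9·9 - (0)²) + (9·5 - (2)²) + (9·5 - (2)²) = 81 + 41 + 41 = 163,
  det = 9·(9·5 - (2)²) - (0)·((0)·5 - (2)·(2)) + (2)·((0)·(2) - 9·(2)) = 9·(41) - (0)·(-4) + (2)·(-18) = 333.
  So p(λ) = λ³ - 23λ² + 163λ - 333.
Step 2 — look for an integer root (rational root theorem: any rational root is an integer divisor of 333). Testing λ = 9:
  p(9) = 729 - 1863 + 1467 - 333 = 0  ✓
  Dividing out (λ - 9): p(λ) = (λ - 9)(λ² - 14λ + 37).
Step 3 — remaining eigenvalues from the quadratic λ² - 14λ + 37 = 0:
  Δ = 14² - 4·37 = 196 - 148 = 48,  λ = (14 ± √48)/2 = (14 ± 6.9282)/2 ≈ 10.4641 or 3.5359.
  Sorted: λ_1 = 10.4641,  λ_2 = 9,  λ_3 = 3.5359  (check: sum = 23 = tr ✓).

Step 4 — unit eigenvector for λ_1 ≈ 10.4641: v spans the null space of (Sigma - λ_1 I), whose rows are
  r_1 = (-1.4641, 0, 2),  r_2 = (0, -1.4641, 2),  r_3 = (2, 2, -5.4641).
  v is orthogonal to every row, so take v ∝ r_1 × r_2 = ((0)·(2) - (2)·(-1.4641), (2)·(0) - (-1.4641)·(2), (-1.4641)·(-1.4641) - (0)·(0)) ≈ (2.9282, 2.9282, 2.1436).
  Let u = (2.9282, 2.9282, 2.1436).
  ||u|| = √((2.9282)² + (2.9282)² + (2.1436)²) = √(21.7437) ≈ 4.663,  v_1 = u/||u|| ≈ (0.628, 0.628, 0.4597) (||v_1|| = 1).

λ_1 = 10.4641,  λ_2 = 9,  λ_3 = 3.5359;  v_1 ≈ (0.628, 0.628, 0.4597)


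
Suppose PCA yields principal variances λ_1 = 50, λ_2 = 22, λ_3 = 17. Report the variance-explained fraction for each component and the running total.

Step 1 — total variance = trace(Sigma) = Σ λ_i = 50 + 22 + 17 = 89.

Step 2 — fraction explained by component i = λ_i / Σ λ:
  PC1: 50/89 = 0.5618
  PC2: 22/89 = 0.2472
  PC3: 17/89 = 0.191

Step 3 — cumulative fraction after k components = (λ_1 + ... + λ_k) / Σ λ:
  k = 1: 50/89 = 0.5618
  k = 2: (50 + 22)/89 = 72/89 = 0.809
  k = 3: (50 + 22 + 17)/89 = 89/89 = 1

Summary (fraction, with percent):

explained: PC1 0.5618 (56.18%), PC2 0.2472 (24.72%), PC3 0.191 (19.1%);  cumulative: 0.5618, 0.809, 1


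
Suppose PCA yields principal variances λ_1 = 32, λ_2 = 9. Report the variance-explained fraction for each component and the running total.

Step 1 — total variance = trace(Sigma) = Σ λ_i = 32 + 9 = 41.

Step 2 — fraction explained by component i = λ_i / Σ λ:
  PC1: 32/41 = 0.7805
  PC2: 9/41 = 0.2195

Step 3 — cumulative fraction after k components = (λ_1 + ... + λ_k) / Σ λ:
  k = 1: 32/41 = 0.7805
  k = 2: (32 + 9)/41 = 41/41 = 1

Summary (fraction, with percent):

explained: PC1 0.7805 (78.05%), PC2 0.2195 (21.95%);  cumulative: 0.7805, 1


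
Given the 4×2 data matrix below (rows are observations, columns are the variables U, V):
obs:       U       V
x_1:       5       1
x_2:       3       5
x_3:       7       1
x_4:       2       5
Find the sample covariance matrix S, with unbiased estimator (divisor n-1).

Step 1 — column means:
  mean(U) = (5 + 3 + 7 + 2) / 4 = 17/4 = 4.25
  mean(V) = (1 + 5 + 1 + 5) / 4 = 12/4 = 3

Step 2 — sample covariance S[i,j] = (1/(n-1)) · Σ_k (x_{k,i} - mean_i) · (x_{k,j} - mean_j), with n-1 = 3.
  S[U,U] = ((0.75)·(0.75) + (-1.25)·(-1.25) + (2.75)·(2.75) + (-2.25)·(-2.25)) / 3 = 14.75/3 = 4.9167
  S[U,V] = ((0.75)·(-2) + (-1.25)·(2) + (2.75)·(-2) + (-2.25)·(2)) / 3 = -14/3 = -4.6667
  S[V,V] = ((-2)·(-2) + (2)·(2) + (-2)·(-2) + (2)·(2)) / 3 = 16/3 = 5.3333

S is symmetric (S[j,i] = S[i,j]). Assembling:

S = [[4.9167, -4.6667],
 [-4.6667, 5.3333]]


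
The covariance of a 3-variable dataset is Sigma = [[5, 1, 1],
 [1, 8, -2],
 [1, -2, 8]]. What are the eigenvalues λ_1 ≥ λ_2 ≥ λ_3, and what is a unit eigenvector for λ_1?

Step 1 — characteristic polynomial p(λ) = det(λI - Sigma) = λ³ - tr·λ² + c_1·λ - det, where tr = trace, c_1 = sum of the principal 2×2 minors, det = det(Sigma):
  tr = 5 + 8 + 8 = 21,
  c_1 = (5·8 - (1)²) + (5·8 - (1)²) + (8·8 - (-2)²) = 39 + 39 + 60 = 138,
  det = 5·(8·8 - (-2)²) - (1)·((1)·8 - (-2)·(1)) + (1)·((1)·(-2) - 8·(1)) = 5·(60) - (1)·(10) + (1)·(-10) = 280.
  So p(λ) = λ³ - 21λ² + 138λ - 280.
Step 2 — look for an integer root (rational root theorem: any rational root is an integer divisor of 280). Testing λ = 4:
  p(4) = 64 - 336 + 552 - 280 = 0  ✓
  Dividing out (λ - 4): p(λ) = (λ - 4)(λ² - 17λ + 70).
Step 3 — remaining eigenvalues from the quadratic λ² - 17λ + 70 = 0:
  Δ = 17² - 4·70 = 289 - 280 = 9,  λ = (17 ± √9)/2 = (17 ± 3)/2 = 10 or 7.
  Sorted: λ_1 = 10,  λ_2 = 7,  λ_3 = 4  (check: sum = 21 = tr ✓).

Step 4 — unit eigenvector for λ_1 = 10: v spans the null space of (Sigma - λ_1 I), whose rows are
  r_1 = (-5, 1, 1),  r_2 = (1, -2, -2),  r_3 = (1, -2, -2).
  v is orthogonal to every row, so take v ∝ r_1 × r_2 = ((1)·(-2) - (1)·(-2), (1)·(1) - (-5)·(-2), (-5)·(-2) - (1)·(1)) = (0, -9, 9).
  Rescale (divide by 9; multiply by -1 so the first nonzero entry is positive): u = (0, 1, -1).
  ||u|| = √((0)² + (1)² + (-1)²) = √(2) ≈ 1.4142,  v_1 = u/||u|| ≈ (0, 0.7071, -0.7071) (||v_1|| = 1).

λ_1 = 10,  λ_2 = 7,  λ_3 = 4;  v_1 ≈ (0, 0.7071, -0.7071)


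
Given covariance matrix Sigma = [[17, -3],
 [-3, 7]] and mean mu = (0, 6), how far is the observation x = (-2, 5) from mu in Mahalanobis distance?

Step 1 — centre the observation: (x - mu) = (-2, -1).

Step 2 — invert Sigma. det(Sigma) = 17·7 - (-3)² = 110.
  Sigma^{-1} = (1/det) · [[d, -b], [-b, a]] = [[0.0636, 0.0273],
 [0.0273, 0.1545]].

Step 3 — form the quadratic (x - mu)^T · Sigma^{-1} · (x - mu):
  Sigma^{-1} · (x - mu) = (-0.1545, -0.2091).
  (x - mu)^T · [Sigma^{-1} · (x - mu)] = (-2)·(-0.1545) + (-1)·(-0.2091) = 0.5182.

Step 4 — take square root: d = √(0.5182) ≈ 0.7198.

d(x, mu) = √(0.5182) ≈ 0.7198


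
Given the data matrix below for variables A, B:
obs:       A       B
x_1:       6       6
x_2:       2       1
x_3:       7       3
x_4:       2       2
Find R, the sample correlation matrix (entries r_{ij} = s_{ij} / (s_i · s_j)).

Step 1 — column means:
  mean(A) = (6 + 2 + 7 + 2) / 4 = 17/4 = 4.25
  mean(B) = (6 + 1 + 3 + 2) / 4 = 12/4 = 3

Step 2 — sample variances and covariances s[i,j] = (1/(n-1)) · Σ_k (x_{k,i} - mean_i) · (x_{k,j} - mean_j), with n-1 = 3:
  s[A,A] = ((1.75)·(1.75) + (-2.25)·(-2.25) + (2.75)·(2.75) + (-2.25)·(-2.25)) / 3 = 20.75/3 = 6.9167
  s[A,B] = ((1.75)·(3) + (-2.25)·(-2) + (2.75)·(0) + (-2.25)·(-1)) / 3 = 12/3 = 4
  s[B,B] = ((3)·(3) + (-2)·(-2) + (0)·(0) + (-1)·(-1)) / 3 = 14/3 = 4.6667
  Sample standard deviations s_i = √(s[i,i]):
  s(A) = √(6.9167) = 2.63
  s(B) = √(4.6667) = 2.1602

Step 3 — r_{ij} = s_{ij} / (s_i · s_j):
  r[A,A] = 1 (diagonal).
  r[A,B] = 4 / (2.63 · 2.1602) = 4 / 5.6814 = 0.7041
  r[B,B] = 1 (diagonal).

R is symmetric with unit diagonal. Assembling:

R = [[1, 0.7041],
 [0.7041, 1]]


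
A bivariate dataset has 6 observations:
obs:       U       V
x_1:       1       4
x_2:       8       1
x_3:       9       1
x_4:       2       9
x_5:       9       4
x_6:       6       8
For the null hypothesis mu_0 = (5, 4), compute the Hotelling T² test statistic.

Step 1 — sample mean vector:
  mean(U) = (1 + 8 + 9 + 2 + 9 + 6) / 6 = 35/6 = 5.8333
  mean(V) = (4 + 1 + 1 + 9 + 4 + 8) / 6 = 27/6 = 4.5
  x̄ = (5.8333, 4.5),  deviation x̄ - mu_0 = (5.8333, 4.5) - (5, 4) = (0.8333, 0.5).

Step 2 — sample covariance matrix, S[i,j] = (1/(n-1)) · Σ_k (x_{k,i} - mean_i) · (x_{k,j} - mean_j), divisor n-1 = 5:
  S[U,U] = ((-4.8333)·(-4.8333) + (2.1667)·(2.1667) + (3.1667)·(3.1667) + (-3.8333)·(-3.8333) + (3.1667)·(3.1667) + (0.1667)·(0.1667)) / 5 = 62.8333/5 = 12.5667
  S[U,V] = ((-4.8333)·(-0.5) + (2.1667)·(-3.5) + (3.1667)·(-3.5) + (-3.8333)·(4.5) + (3.1667)·(-0.5) + (0.1667)·(3.5)) / 5 = -34.5/5 = -6.9
  S[V,V] = ((-0.5)·(-0.5) + (-3.5)·(-3.5) + (-3.5)·(-3.5) + (4.5)·(4.5) + (-0.5)·(-0.5) + (3.5)·(3.5)) / 5 = 57.5/5 = 11.5
  S = [[12.5667, -6.9],
 [-6.9, 11.5]].

Step 3 — invert S. det(S) = 12.5667·11.5 - (-6.9)² = 96.9067.
  S^{-1} = (1/det) · [[d, -b], [-b, a]] = [[0.1187, 0.0712],
 [0.0712, 0.1297]].

Step 4 — quadratic form (x̄ - mu_0)^T · S^{-1} · (x̄ - mu_0):
  S^{-1} · (x̄ - mu_0) = (0.1345, 0.1242),
  (x̄ - mu_0)^T · [...] = (0.8333)·(0.1345) + (0.5)·(0.1242) = 0.1742.

Step 5 — scale by n: T² = 6 · 0.1742 = 1.045.

T² ≈ 1.045


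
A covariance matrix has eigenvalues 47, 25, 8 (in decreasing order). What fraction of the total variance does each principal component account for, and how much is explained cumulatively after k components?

Step 1 — total variance = trace(Sigma) = Σ λ_i = 47 + 25 + 8 = 80.

Step 2 — fraction explained by component i = λ_i / Σ λ:
  PC1: 47/80 = 0.5875
  PC2: 25/80 = 0.3125
  PC3: 8/80 = 0.1

Step 3 — cumulative fraction after k components = (λ_1 + ... + λ_k) / Σ λ:
  k = 1: 47/80 = 0.5875
  k = 2: (47 + 25)/80 = 72/80 = 0.9
  k = 3: (47 + 25 + 8)/80 = 80/80 = 1

Summary (fraction, with percent):

explained: PC1 0.5875 (58.75%), PC2 0.3125 (31.25%), PC3 0.1 (10%);  cumulative: 0.5875, 0.9, 1


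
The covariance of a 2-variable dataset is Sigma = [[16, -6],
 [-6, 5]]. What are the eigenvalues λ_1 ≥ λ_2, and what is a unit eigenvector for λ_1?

Step 1 — characteristic polynomial of 2×2 Sigma:
  det(Sigma - λI) = λ² - trace · λ + det = 0.
  trace = 16 + 5 = 21, det = 16·5 - (-6)² = 44.
Step 2 — discriminant:
  Δ = trace² - 4·det = 441 - 176 = 265.
Step 3 — eigenvalues:
  λ = (trace ± √Δ)/2 = (21 ± 16.2788)/2,
  λ_1 = 18.6394,  λ_2 = 2.3606.

Step 4 — unit eigenvector for λ_1: solve (Sigma - λ_1 I)v = 0. First row:
  (16 - 18.6394)·v_x + (-6)·v_y = 0, i.e. (-2.6394)·v_x + (-6)·v_y = 0,
  so v ∝ (b, λ_1 - a) = (-6, 2.6394); multiply by -1 so the first entry is positive: u = (6, -2.6394).
  ||u|| = √((6)² + (-2.6394)²) = √(42.9665) ≈ 6.5549,
  v_1 = u/||u|| ≈ (0.9153, -0.4027) (||v_1|| = 1).

λ_1 = 18.6394,  λ_2 = 2.3606;  v_1 ≈ (0.9153, -0.4027)


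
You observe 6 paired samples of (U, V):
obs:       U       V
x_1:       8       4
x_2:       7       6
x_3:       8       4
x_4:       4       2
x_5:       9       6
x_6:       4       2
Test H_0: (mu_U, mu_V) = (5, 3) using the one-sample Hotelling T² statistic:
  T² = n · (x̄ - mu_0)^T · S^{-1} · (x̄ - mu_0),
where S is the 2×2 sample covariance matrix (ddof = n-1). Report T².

Step 1 — sample mean vector:
  mean(U) = (8 + 7 + 8 + 4 + 9 + 4) / 6 = 40/6 = 6.6667
  mean(V) = (4 + 6 + 4 + 2 + 6 + 2) / 6 = 24/6 = 4
  x̄ = (6.6667, 4),  deviation x̄ - mu_0 = (6.6667, 4) - (5, 3) = (1.6667, 1).

Step 2 — sample covariance matrix, S[i,j] = (1/(n-1)) · Σ_k (x_{k,i} - mean_i) · (x_{k,j} - mean_j), divisor n-1 = 5:
  S[U,U] = ((1.3333)·(1.3333) + (0.3333)·(0.3333) + (1.3333)·(1.3333) + (-2.6667)·(-2.6667) + (2.3333)·(2.3333) + (-2.6667)·(-2.6667)) / 5 = 23.3333/5 = 4.6667
  S[U,V] = ((1.3333)·(0) + (0.3333)·(2) + (1.3333)·(0) + (-2.6667)·(-2) + (2.3333)·(2) + (-2.6667)·(-2)) / 5 = 16/5 = 3.2
  S[V,V] = ((0)·(0) + (2)·(2) + (0)·(0) + (-2)·(-2) + (2)·(2) + (-2)·(-2)) / 5 = 16/5 = 3.2
  S = [[4.6667, 3.2],
 [3.2, 3.2]].

Step 3 — invert S. det(S) = 4.6667·3.2 - (3.2)² = 4.6933.
  S^{-1} = (1/det) · [[d, -b], [-b, a]] = [[0.6818, -0.6818],
 [-0.6818, 0.9943]].

Step 4 — quadratic form (x̄ - mu_0)^T · S^{-1} · (x̄ - mu_0):
  S^{-1} · (x̄ - mu_0) = (0.4545, -0.142),
  (x̄ - mu_0)^T · [...] = (1.6667)·(0.4545) + (1)·(-0.142) = 0.6155.

Step 5 — scale by n: T² = 6 · 0.6155 = 3.6932.

T² ≈ 3.6932


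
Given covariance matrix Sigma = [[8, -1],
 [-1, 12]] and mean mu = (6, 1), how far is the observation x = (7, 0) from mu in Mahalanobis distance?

Step 1 — centre the observation: (x - mu) = (1, -1).

Step 2 — invert Sigma. det(Sigma) = 8·12 - (-1)² = 95.
  Sigma^{-1} = (1/det) · [[d, -b], [-b, a]] = [[0.1263, 0.0105],
 [0.0105, 0.0842]].

Step 3 — form the quadratic (x - mu)^T · Sigma^{-1} · (x - mu):
  Sigma^{-1} · (x - mu) = (0.1158, -0.0737).
  (x - mu)^T · [Sigma^{-1} · (x - mu)] = (1)·(0.1158) + (-1)·(-0.0737) = 0.1895.

Step 4 — take square root: d = √(0.1895) ≈ 0.4353.

d(x, mu) = √(0.1895) ≈ 0.4353


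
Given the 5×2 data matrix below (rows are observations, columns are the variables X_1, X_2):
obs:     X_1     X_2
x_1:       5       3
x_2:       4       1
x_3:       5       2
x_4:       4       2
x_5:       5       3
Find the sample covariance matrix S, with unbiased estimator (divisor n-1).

Step 1 — column means:
  mean(X_1) = (5 + 4 + 5 + 4 + 5) / 5 = 23/5 = 4.6
  mean(X_2) = (3 + 1 + 2 + 2 + 3) / 5 = 11/5 = 2.2

Step 2 — sample covariance S[i,j] = (1/(n-1)) · Σ_k (x_{k,i} - mean_i) · (x_{k,j} - mean_j), with n-1 = 4.
  S[X_1,X_1] = ((0.4)·(0.4) + (-0.6)·(-0.6) + (0.4)·(0.4) + (-0.6)·(-0.6) + (0.4)·(0.4)) / 4 = 1.2/4 = 0.3
  S[X_1,X_2] = ((0.4)·(0.8) + (-0.6)·(-1.2) + (0.4)·(-0.2) + (-0.6)·(-0.2) + (0.4)·(0.8)) / 4 = 1.4/4 = 0.35
  S[X_2,X_2] = ((0.8)·(0.8) + (-1.2)·(-1.2) + (-0.2)·(-0.2) + (-0.2)·(-0.2) + (0.8)·(0.8)) / 4 = 2.8/4 = 0.7

S is symmetric (S[j,i] = S[i,j]). Assembling:

S = [[0.3, 0.35],
 [0.35, 0.7]]


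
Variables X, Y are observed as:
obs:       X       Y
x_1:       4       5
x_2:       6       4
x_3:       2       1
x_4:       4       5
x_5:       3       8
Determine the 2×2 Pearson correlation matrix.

Step 1 — column means:
  mean(X) = (4 + 6 + 2 + 4 + 3) / 5 = 19/5 = 3.8
  mean(Y) = (5 + 4 + 1 + 5 + 8) / 5 = 23/5 = 4.6

Step 2 — sample variances and covariances s[i,j] = (1/(n-1)) · Σ_k (x_{k,i} - mean_i) · (x_{k,j} - mean_j), with n-1 = 4:
  s[X,X] = ((0.2)·(0.2) + (2.2)·(2.2) + (-1.8)·(-1.8) + (0.2)·(0.2) + (-0.8)·(-0.8)) / 4 = 8.8/4 = 2.2
  s[X,Y] = ((0.2)·(0.4) + (2.2)·(-0.6) + (-1.8)·(-3.6) + (0.2)·(0.4) + (-0.8)·(3.4)) / 4 = 2.6/4 = 0.65
  s[Y,Y] = ((0.4)·(0.4) + (-0.6)·(-0.6) + (-3.6)·(-3.6) + (0.4)·(0.4) + (3.4)·(3.4)) / 4 = 25.2/4 = 6.3
  Sample standard deviations s_i = √(s[i,i]):
  s(X) = √(2.2) = 1.4832
  s(Y) = √(6.3) = 2.51

Step 3 — r_{ij} = s_{ij} / (s_i · s_j):
  r[X,X] = 1 (diagonal).
  r[X,Y] = 0.65 / (1.4832 · 2.51) = 0.65 / 3.7229 = 0.1746
  r[Y,Y] = 1 (diagonal).

R is symmetric with unit diagonal. Assembling:

R = [[1, 0.1746],
 [0.1746, 1]]


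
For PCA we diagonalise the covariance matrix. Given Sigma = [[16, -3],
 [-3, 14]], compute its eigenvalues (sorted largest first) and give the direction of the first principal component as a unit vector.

Step 1 — characteristic polynomial of 2×2 Sigma:
  det(Sigma - λI) = λ² - trace · λ + det = 0.
  trace = 16 + 14 = 30, det = 16·14 - (-3)² = 215.
Step 2 — discriminant:
  Δ = trace² - 4·det = 900 - 860 = 40.
Step 3 — eigenvalues:
  λ = (trace ± √Δ)/2 = (30 ± 6.3246)/2,
  λ_1 = 18.1623,  λ_2 = 11.8377.

Step 4 — unit eigenvector for λ_1: solve (Sigma - λ_1 I)v = 0. First row:
  (16 - 18.1623)·v_x + (-3)·v_y = 0, i.e. (-2.1623)·v_x + (-3)·v_y = 0,
  so v ∝ (b, λ_1 - a) = (-3, 2.1623); multiply by -1 so the first entry is positive: u = (3, -2.1623).
  ||u|| = √((3)² + (-2.1623)²) = √(13.6754) ≈ 3.698,
  v_1 = u/||u|| ≈ (0.8112, -0.5847) (||v_1|| = 1).

λ_1 = 18.1623,  λ_2 = 11.8377;  v_1 ≈ (0.8112, -0.5847)


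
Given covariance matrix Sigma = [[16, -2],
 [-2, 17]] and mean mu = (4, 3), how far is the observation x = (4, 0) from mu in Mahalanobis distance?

Step 1 — centre the observation: (x - mu) = (0, -3).

Step 2 — invert Sigma. det(Sigma) = 16·17 - (-2)² = 268.
  Sigma^{-1} = (1/det) · [[d, -b], [-b, a]] = [[0.0634, 0.0075],
 [0.0075, 0.0597]].

Step 3 — form the quadratic (x - mu)^T · Sigma^{-1} · (x - mu):
  Sigma^{-1} · (x - mu) = (-0.0224, -0.1791).
  (x - mu)^T · [Sigma^{-1} · (x - mu)] = (0)·(-0.0224) + (-3)·(-0.1791) = 0.5373.

Step 4 — take square root: d = √(0.5373) ≈ 0.733.

d(x, mu) = √(0.5373) ≈ 0.733


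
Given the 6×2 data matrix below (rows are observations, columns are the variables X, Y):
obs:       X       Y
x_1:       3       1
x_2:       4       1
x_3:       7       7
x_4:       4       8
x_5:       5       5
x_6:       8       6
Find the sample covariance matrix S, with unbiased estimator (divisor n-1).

Step 1 — column means:
  mean(X) = (3 + 4 + 7 + 4 + 5 + 8) / 6 = 31/6 = 5.1667
  mean(Y) = (1 + 1 + 7 + 8 + 5 + 6) / 6 = 28/6 = 4.6667

Step 2 — sample covariance S[i,j] = (1/(n-1)) · Σ_k (x_{k,i} - mean_i) · (x_{k,j} - mean_j), with n-1 = 5.
  S[X,X] = ((-2.1667)·(-2.1667) + (-1.1667)·(-1.1667) + (1.8333)·(1.8333) + (-1.1667)·(-1.1667) + (-0.1667)·(-0.1667) + (2.8333)·(2.8333)) / 5 = 18.8333/5 = 3.7667
  S[X,Y] = ((-2.1667)·(-3.6667) + (-1.1667)·(-3.6667) + (1.8333)·(2.3333) + (-1.1667)·(3.3333) + (-0.1667)·(0.3333) + (2.8333)·(1.3333)) / 5 = 16.3333/5 = 3.2667
  S[Y,Y] = ((-3.6667)·(-3.6667) + (-3.6667)·(-3.6667) + (2.3333)·(2.3333) + (3.3333)·(3.3333) + (0.3333)·(0.3333) + (1.3333)·(1.3333)) / 5 = 45.3333/5 = 9.0667

S is symmetric (S[j,i] = S[i,j]). Assembling:

S = [[3.7667, 3.2667],
 [3.2667, 9.0667]]


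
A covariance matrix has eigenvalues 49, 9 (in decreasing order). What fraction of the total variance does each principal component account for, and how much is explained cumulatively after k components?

Step 1 — total variance = trace(Sigma) = Σ λ_i = 49 + 9 = 58.

Step 2 — fraction explained by component i = λ_i / Σ λ:
  PC1: 49/58 = 0.8448
  PC2: 9/58 = 0.1552

Step 3 — cumulative fraction after k components = (λ_1 + ... + λ_k) / Σ λ:
  k = 1: 49/58 = 0.8448
  k = 2: (49 + 9)/58 = 58/58 = 1

Summary (fraction, with percent):

explained: PC1 0.8448 (84.48%), PC2 0.1552 (15.52%);  cumulative: 0.8448, 1


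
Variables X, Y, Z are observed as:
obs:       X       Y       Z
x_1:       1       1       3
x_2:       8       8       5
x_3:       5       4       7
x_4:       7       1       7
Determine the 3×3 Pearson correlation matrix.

Step 1 — column means:
  mean(X) = (1 + 8 + 5 + 7) / 4 = 21/4 = 5.25
  mean(Y) = (1 + 8 + 4 + 1) / 4 = 14/4 = 3.5
  mean(Z) = (3 + 5 + 7 + 7) / 4 = 22/4 = 5.5

Step 2 — sample variances and covariances s[i,j] = (1/(n-1)) · Σ_k (x_{k,i} - mean_i) · (x_{k,j} - mean_j), with n-1 = 3:
  s[X,X] = ((-4.25)·(-4.25) + (2.75)·(2.75) + (-0.25)·(-0.25) + (1.75)·(1.75)) / 3 = 28.75/3 = 9.5833
  s[X,Y] = ((-4.25)·(-2.5) + (2.75)·(4.5) + (-0.25)·(0.5) + (1.75)·(-2.5)) / 3 = 18.5/3 = 6.1667
  s[X,Z] = ((-4.25)·(-2.5) + (2.75)·(-0.5) + (-0.25)·(1.5) + (1.75)·(1.5)) / 3 = 11.5/3 = 3.8333
  s[Y,Y] = ((-2.5)·(-2.5) + (4.5)·(4.5) + (0.5)·(0.5) + (-2.5)·(-2.5)) / 3 = 33/3 = 11
  s[Y,Z] = ((-2.5)·(-2.5) + (4.5)·(-0.5) + (0.5)·(1.5) + (-2.5)·(1.5)) / 3 = 1/3 = 0.3333
  s[Z,Z] = ((-2.5)·(-2.5) + (-0.5)·(-0.5) + (1.5)·(1.5) + (1.5)·(1.5)) / 3 = 11/3 = 3.6667
  Sample standard deviations s_i = √(s[i,i]):
  s(X) = √(9.5833) = 3.0957
  s(Y) = √(11) = 3.3166
  s(Z) = √(3.6667) = 1.9149

Step 3 — r_{ij} = s_{ij} / (s_i · s_j):
  r[X,X] = 1 (diagonal).
  r[X,Y] = 6.1667 / (3.0957 · 3.3166) = 6.1667 / 10.2673 = 0.6006
  r[X,Z] = 3.8333 / (3.0957 · 1.9149) = 3.8333 / 5.9278 = 0.6467
  r[Y,Y] = 1 (diagonal).
  r[Y,Z] = 0.3333 / (3.3166 · 1.9149) = 0.3333 / 6.3509 = 0.0525
  r[Z,Z] = 1 (diagonal).

R is symmetric with unit diagonal. Assembling:

R = [[1, 0.6006, 0.6467],
 [0.6006, 1, 0.0525],
 [0.6467, 0.0525, 1]]


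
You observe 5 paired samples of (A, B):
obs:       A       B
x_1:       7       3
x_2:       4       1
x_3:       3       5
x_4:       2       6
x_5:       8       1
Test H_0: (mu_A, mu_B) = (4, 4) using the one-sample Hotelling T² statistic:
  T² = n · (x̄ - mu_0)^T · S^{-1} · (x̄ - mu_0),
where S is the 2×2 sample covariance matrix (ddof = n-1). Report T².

Step 1 — sample mean vector:
  mean(A) = (7 + 4 + 3 + 2 + 8) / 5 = 24/5 = 4.8
  mean(B) = (3 + 1 + 5 + 6 + 1) / 5 = 16/5 = 3.2
  x̄ = (4.8, 3.2),  deviation x̄ - mu_0 = (4.8, 3.2) - (4, 4) = (0.8, -0.8).

Step 2 — sample covariance matrix, S[i,j] = (1/(n-1)) · Σ_k (x_{k,i} - mean_i) · (x_{k,j} - mean_j), divisor n-1 = 4:
  S[A,A] = ((2.2)·(2.2) + (-0.8)·(-0.8) + (-1.8)·(-1.8) + (-2.8)·(-2.8) + (3.2)·(3.2)) / 4 = 26.8/4 = 6.7
  S[A,B] = ((2.2)·(-0.2) + (-0.8)·(-2.2) + (-1.8)·(1.8) + (-2.8)·(2.8) + (3.2)·(-2.2)) / 4 = -16.8/4 = -4.2
  S[B,B] = ((-0.2)·(-0.2) + (-2.2)·(-2.2) + (1.8)·(1.8) + (2.8)·(2.8) + (-2.2)·(-2.2)) / 4 = 20.8/4 = 5.2
  S = [[6.7, -4.2],
 [-4.2, 5.2]].

Step 3 — invert S. det(S) = 6.7·5.2 - (-4.2)² = 17.2.
  S^{-1} = (1/det) · [[d, -b], [-b, a]] = [[0.3023, 0.2442],
 [0.2442, 0.3895]].

Step 4 — quadratic form (x̄ - mu_0)^T · S^{-1} · (x̄ - mu_0):
  S^{-1} · (x̄ - mu_0) = (0.0465, -0.1163),
  (x̄ - mu_0)^T · [...] = (0.8)·(0.0465) + (-0.8)·(-0.1163) = 0.1302.

Step 5 — scale by n: T² = 5 · 0.1302 = 0.6512.

T² ≈ 0.6512


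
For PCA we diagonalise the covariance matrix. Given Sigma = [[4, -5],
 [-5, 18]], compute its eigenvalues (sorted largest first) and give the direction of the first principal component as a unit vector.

Step 1 — characteristic polynomial of 2×2 Sigma:
  det(Sigma - λI) = λ² - trace · λ + det = 0.
  trace = 4 + 18 = 22, det = 4·18 - (-5)² = 47.
Step 2 — discriminant:
  Δ = trace² - 4·det = 484 - 188 = 296.
Step 3 — eigenvalues:
  λ = (trace ± √Δ)/2 = (22 ± 17.2047)/2,
  λ_1 = 19.6023,  λ_2 = 2.3977.

Step 4 — unit eigenvector for λ_1: solve (Sigma - λ_1 I)v = 0. First row:
  (4 - 19.6023)·v_x + (-5)·v_y = 0, i.e. (-15.6023)·v_x + (-5)·v_y = 0,
  so v ∝ (b, λ_1 - a) = (-5, 15.6023); multiply by -1 so the first entry is positive: u = (5, -15.6023).
  ||u|| = √((5)² + (-15.6023)²) = √(268.4326) ≈ 16.3839,
  v_1 = u/||u|| ≈ (0.3052, -0.9523) (||v_1|| = 1).

λ_1 = 19.6023,  λ_2 = 2.3977;  v_1 ≈ (0.3052, -0.9523)


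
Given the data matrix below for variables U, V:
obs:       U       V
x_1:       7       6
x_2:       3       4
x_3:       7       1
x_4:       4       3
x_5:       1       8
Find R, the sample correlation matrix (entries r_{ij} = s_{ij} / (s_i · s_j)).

Step 1 — column means:
  mean(U) = (7 + 3 + 7 + 4 + 1) / 5 = 22/5 = 4.4
  mean(V) = (6 + 4 + 1 + 3 + 8) / 5 = 22/5 = 4.4

Step 2 — sample variances and covariances s[i,j] = (1/(n-1)) · Σ_k (x_{k,i} - mean_i) · (x_{k,j} - mean_j), with n-1 = 4:
  s[U,U] = ((2.6)·(2.6) + (-1.4)·(-1.4) + (2.6)·(2.6) + (-0.4)·(-0.4) + (-3.4)·(-3.4)) / 4 = 27.2/4 = 6.8
  s[U,V] = ((2.6)·(1.6) + (-1.4)·(-0.4) + (2.6)·(-3.4) + (-0.4)·(-1.4) + (-3.4)·(3.6)) / 4 = -15.8/4 = -3.95
  s[V,V] = ((1.6)·(1.6) + (-0.4)·(-0.4) + (-3.4)·(-3.4) + (-1.4)·(-1.4) + (3.6)·(3.6)) / 4 = 29.2/4 = 7.3
  Sample standard deviations s_i = √(s[i,i]):
  s(U) = √(6.8) = 2.6077
  s(V) = √(7.3) = 2.7019

Step 3 — r_{ij} = s_{ij} / (s_i · s_j):
  r[U,U] = 1 (diagonal).
  r[U,V] = -3.95 / (2.6077 · 2.7019) = -3.95 / 7.0456 = -0.5606
  r[V,V] = 1 (diagonal).

R is symmetric with unit diagonal. Assembling:

R = [[1, -0.5606],
 [-0.5606, 1]]


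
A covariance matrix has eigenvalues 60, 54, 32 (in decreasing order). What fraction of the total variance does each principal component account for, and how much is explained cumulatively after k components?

Step 1 — total variance = trace(Sigma) = Σ λ_i = 60 + 54 + 32 = 146.

Step 2 — fraction explained by component i = λ_i / Σ λ:
  PC1: 60/146 = 0.411
  PC2: 54/146 = 0.3699
  PC3: 32/146 = 0.2192

Step 3 — cumulative fraction after k components = (λ_1 + ... + λ_k) / Σ λ:
  k = 1: 60/146 = 0.411
  k = 2: (60 + 54)/146 = 114/146 = 0.7808
  k = 3: (60 + 54 + 32)/146 = 146/146 = 1

Summary (fraction, with percent):

explained: PC1 0.411 (41.1%), PC2 0.3699 (36.99%), PC3 0.2192 (21.92%);  cumulative: 0.411, 0.7808, 1


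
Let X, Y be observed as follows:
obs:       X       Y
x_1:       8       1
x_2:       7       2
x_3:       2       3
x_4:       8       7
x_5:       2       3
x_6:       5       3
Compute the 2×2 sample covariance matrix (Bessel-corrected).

Step 1 — column means:
  mean(X) = (8 + 7 + 2 + 8 + 2 + 5) / 6 = 32/6 = 5.3333
  mean(Y) = (1 + 2 + 3 + 7 + 3 + 3) / 6 = 19/6 = 3.1667

Step 2 — sample covariance S[i,j] = (1/(n-1)) · Σ_k (x_{k,i} - mean_i) · (x_{k,j} - mean_j), with n-1 = 5.
  S[X,X] = ((2.6667)·(2.6667) + (1.6667)·(1.6667) + (-3.3333)·(-3.3333) + (2.6667)·(2.6667) + (-3.3333)·(-3.3333) + (-0.3333)·(-0.3333)) / 5 = 39.3333/5 = 7.8667
  S[X,Y] = ((2.6667)·(-2.1667) + (1.6667)·(-1.1667) + (-3.3333)·(-0.1667) + (2.6667)·(3.8333) + (-3.3333)·(-0.1667) + (-0.3333)·(-0.1667)) / 5 = 3.6667/5 = 0.7333
  S[Y,Y] = ((-2.1667)·(-2.1667) + (-1.1667)·(-1.1667) + (-0.1667)·(-0.1667) + (3.8333)·(3.8333) + (-0.1667)·(-0.1667) + (-0.1667)·(-0.1667)) / 5 = 20.8333/5 = 4.1667

S is symmetric (S[j,i] = S[i,j]). Assembling:

S = [[7.8667, 0.7333],
 [0.7333, 4.1667]]


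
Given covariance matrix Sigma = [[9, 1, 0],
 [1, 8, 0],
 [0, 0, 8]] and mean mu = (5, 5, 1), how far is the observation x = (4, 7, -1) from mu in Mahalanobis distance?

Step 1 — centre the observation: (x - mu) = (-1, 2, -2).

Step 2 — invert Sigma (cofactor / det for 3×3, or solve directly):
  Sigma^{-1} = [[0.1127, -0.0141, 0],
 [-0.0141, 0.1268, 0],
 [0, 0, 0.125]].

Step 3 — form the quadratic (x - mu)^T · Sigma^{-1} · (x - mu):
  Sigma^{-1} · (x - mu) = (-0.1408, 0.2676, -0.25).
  (x - mu)^T · [Sigma^{-1} · (x - mu)] = (-1)·(-0.1408) + (2)·(0.2676) + (-2)·(-0.25) = 1.1761.

Step 4 — take square root: d = √(1.1761) ≈ 1.0845.

d(x, mu) = √(1.1761) ≈ 1.0845


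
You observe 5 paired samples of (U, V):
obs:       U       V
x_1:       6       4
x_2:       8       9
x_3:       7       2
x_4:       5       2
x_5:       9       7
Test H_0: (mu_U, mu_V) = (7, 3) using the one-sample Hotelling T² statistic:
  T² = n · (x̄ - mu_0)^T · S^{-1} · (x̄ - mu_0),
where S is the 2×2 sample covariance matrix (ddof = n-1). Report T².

Step 1 — sample mean vector:
  mean(U) = (6 + 8 + 7 + 5 + 9) / 5 = 35/5 = 7
  mean(V) = (4 + 9 + 2 + 2 + 7) / 5 = 24/5 = 4.8
  x̄ = (7, 4.8),  deviation x̄ - mu_0 = (7, 4.8) - (7, 3) = (0, 1.8).

Step 2 — sample covariance matrix, S[i,j] = (1/(n-1)) · Σ_k (x_{k,i} - mean_i) · (x_{k,j} - mean_j), divisor n-1 = 4:
  S[U,U] = ((-1)·(-1) + (1)·(1) + (0)·(0) + (-2)·(-2) + (2)·(2)) / 4 = 10/4 = 2.5
  S[U,V] = ((-1)·(-0.8) + (1)·(4.2) + (0)·(-2.8) + (-2)·(-2.8) + (2)·(2.2)) / 4 = 15/4 = 3.75
  S[V,V] = ((-0.8)·(-0.8) + (4.2)·(4.2) + (-2.8)·(-2.8) + (-2.8)·(-2.8) + (2.2)·(2.2)) / 4 = 38.8/4 = 9.7
  S = [[2.5, 3.75],
 [3.75, 9.7]].

Step 3 — invert S. det(S) = 2.5·9.7 - (3.75)² = 10.1875.
  S^{-1} = (1/det) · [[d, -b], [-b, a]] = [[0.9521, -0.3681],
 [-0.3681, 0.2454]].

Step 4 — quadratic form (x̄ - mu_0)^T · S^{-1} · (x̄ - mu_0):
  S^{-1} · (x̄ - mu_0) = (-0.6626, 0.4417),
  (x̄ - mu_0)^T · [...] = (0)·(-0.6626) + (1.8)·(0.4417) = 0.7951.

Step 5 — scale by n: T² = 5 · 0.7951 = 3.9755.

T² ≈ 3.9755


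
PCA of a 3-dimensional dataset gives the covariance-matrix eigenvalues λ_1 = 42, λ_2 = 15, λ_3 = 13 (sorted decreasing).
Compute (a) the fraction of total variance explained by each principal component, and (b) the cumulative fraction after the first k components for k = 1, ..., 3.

Step 1 — total variance = trace(Sigma) = Σ λ_i = 42 + 15 + 13 = 70.

Step 2 — fraction explained by component i = λ_i / Σ λ:
  PC1: 42/70 = 0.6
  PC2: 15/70 = 0.2143
  PC3: 13/70 = 0.1857

Step 3 — cumulative fraction after k components = (λ_1 + ... + λ_k) / Σ λ:
  k = 1: 42/70 = 0.6
  k = 2: (42 + 15)/70 = 57/70 = 0.8143
  k = 3: (42 + 15 + 13)/70 = 70/70 = 1

Summary (fraction, with percent):

explained: PC1 0.6 (60%), PC2 0.2143 (21.43%), PC3 0.1857 (18.57%);  cumulative: 0.6, 0.8143, 1


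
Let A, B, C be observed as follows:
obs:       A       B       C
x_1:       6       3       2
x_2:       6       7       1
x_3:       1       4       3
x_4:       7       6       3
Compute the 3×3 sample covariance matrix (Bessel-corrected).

Step 1 — column means:
  mean(A) = (6 + 6 + 1 + 7) / 4 = 20/4 = 5
  mean(B) = (3 + 7 + 4 + 6) / 4 = 20/4 = 5
  mean(C) = (2 + 1 + 3 + 3) / 4 = 9/4 = 2.25

Step 2 — sample covariance S[i,j] = (1/(n-1)) · Σ_k (x_{k,i} - mean_i) · (x_{k,j} - mean_j), with n-1 = 3.
  S[A,A] = ((1)·(1) + (1)·(1) + (-4)·(-4) + (2)·(2)) / 3 = 22/3 = 7.3333
  S[A,B] = ((1)·(-2) + (1)·(2) + (-4)·(-1) + (2)·(1)) / 3 = 6/3 = 2
  S[A,C] = ((1)·(-0.25) + (1)·(-1.25) + (-4)·(0.75) + (2)·(0.75)) / 3 = -3/3 = -1
  S[B,B] = ((-2)·(-2) + (2)·(2) + (-1)·(-1) + (1)·(1)) / 3 = 10/3 = 3.3333
  S[B,C] = ((-2)·(-0.25) + (2)·(-1.25) + (-1)·(0.75) + (1)·(0.75)) / 3 = -2/3 = -0.6667
  S[C,C] = ((-0.25)·(-0.25) + (-1.25)·(-1.25) + (0.75)·(0.75) + (0.75)·(0.75)) / 3 = 2.75/3 = 0.9167

S is symmetric (S[j,i] = S[i,j]). Assembling:

S = [[7.3333, 2, -1],
 [2, 3.3333, -0.6667],
 [-1, -0.6667, 0.9167]]


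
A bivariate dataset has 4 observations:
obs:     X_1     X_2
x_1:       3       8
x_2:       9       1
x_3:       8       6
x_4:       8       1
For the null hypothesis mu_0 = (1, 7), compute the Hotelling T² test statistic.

Step 1 — sample mean vector:
  mean(X_1) = (3 + 9 + 8 + 8) / 4 = 28/4 = 7
  mean(X_2) = (8 + 1 + 6 + 1) / 4 = 16/4 = 4
  x̄ = (7, 4),  deviation x̄ - mu_0 = (7, 4) - (1, 7) = (6, -3).

Step 2 — sample covariance matrix, S[i,j] = (1/(n-1)) · Σ_k (x_{k,i} - mean_i) · (x_{k,j} - mean_j), divisor n-1 = 3:
  S[X_1,X_1] = ((-4)·(-4) + (2)·(2) + (1)·(1) + (1)·(1)) / 3 = 22/3 = 7.3333
  S[X_1,X_2] = ((-4)·(4) + (2)·(-3) + (1)·(2) + (1)·(-3)) / 3 = -23/3 = -7.6667
  S[X_2,X_2] = ((4)·(4) + (-3)·(-3) + (2)·(2) + (-3)·(-3)) / 3 = 38/3 = 12.6667
  S = [[7.3333, -7.6667],
 [-7.6667, 12.6667]].

Step 3 — invert S. det(S) = 7.3333·12.6667 - (-7.6667)² = 34.1111.
  S^{-1} = (1/det) · [[d, -b], [-b, a]] = [[0.3713, 0.2248],
 [0.2248, 0.215]].

Step 4 — quadratic form (x̄ - mu_0)^T · S^{-1} · (x̄ - mu_0):
  S^{-1} · (x̄ - mu_0) = (1.5537, 0.7036),
  (x̄ - mu_0)^T · [...] = (6)·(1.5537) + (-3)·(0.7036) = 7.2117.

Step 5 — scale by n: T² = 4 · 7.2117 = 28.8469.

T² ≈ 28.8469


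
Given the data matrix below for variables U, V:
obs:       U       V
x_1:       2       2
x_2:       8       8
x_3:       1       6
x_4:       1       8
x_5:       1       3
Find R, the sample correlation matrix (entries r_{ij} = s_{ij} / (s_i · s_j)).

Step 1 — column means:
  mean(U) = (2 + 8 + 1 + 1 + 1) / 5 = 13/5 = 2.6
  mean(V) = (2 + 8 + 6 + 8 + 3) / 5 = 27/5 = 5.4

Step 2 — sample variances and covariances s[i,j] = (1/(n-1)) · Σ_k (x_{k,i} - mean_i) · (x_{k,j} - mean_j), with n-1 = 4:
  s[U,U] = ((-0.6)·(-0.6) + (5.4)·(5.4) + (-1.6)·(-1.6) + (-1.6)·(-1.6) + (-1.6)·(-1.6)) / 4 = 37.2/4 = 9.3
  s[U,V] = ((-0.6)·(-3.4) + (5.4)·(2.6) + (-1.6)·(0.6) + (-1.6)·(2.6) + (-1.6)·(-2.4)) / 4 = 14.8/4 = 3.7
  s[V,V] = ((-3.4)·(-3.4) + (2.6)·(2.6) + (0.6)·(0.6) + (2.6)·(2.6) + (-2.4)·(-2.4)) / 4 = 31.2/4 = 7.8
  Sample standard deviations s_i = √(s[i,i]):
  s(U) = √(9.3) = 3.0496
  s(V) = √(7.8) = 2.7928

Step 3 — r_{ij} = s_{ij} / (s_i · s_j):
  r[U,U] = 1 (diagonal).
  r[U,V] = 3.7 / (3.0496 · 2.7928) = 3.7 / 8.517 = 0.4344
  r[V,V] = 1 (diagonal).

R is symmetric with unit diagonal. Assembling:

R = [[1, 0.4344],
 [0.4344, 1]]


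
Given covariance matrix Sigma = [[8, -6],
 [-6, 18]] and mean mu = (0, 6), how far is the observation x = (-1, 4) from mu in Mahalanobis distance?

Step 1 — centre the observation: (x - mu) = (-1, -2).

Step 2 — invert Sigma. det(Sigma) = 8·18 - (-6)² = 108.
  Sigma^{-1} = (1/det) · [[d, -b], [-b, a]] = [[0.1667, 0.0556],
 [0.0556, 0.0741]].

Step 3 — form the quadratic (x - mu)^T · Sigma^{-1} · (x - mu):
  Sigma^{-1} · (x - mu) = (-0.2778, -0.2037).
  (x - mu)^T · [Sigma^{-1} · (x - mu)] = (-1)·(-0.2778) + (-2)·(-0.2037) = 0.6852.

Step 4 — take square root: d = √(0.6852) ≈ 0.8278.

d(x, mu) = √(0.6852) ≈ 0.8278


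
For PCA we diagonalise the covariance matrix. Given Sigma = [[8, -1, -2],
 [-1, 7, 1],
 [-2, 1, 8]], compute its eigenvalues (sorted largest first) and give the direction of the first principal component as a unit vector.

Step 1 — characteristic polynomial p(λ) = det(λI - Sigma) = λ³ - tr·λ² + c_1·λ - det, where tr = trace, c_1 = sum of the principal 2×2 minors, det = det(Sigma):
  tr = 8 + 7 + 8 = 23,
  c_1 = (8·7 - (-1)²) + (8·8 - (-2)²) + (7·8 - (1)²) = 55 + 60 + 55 = 170,
  det = 8·(7·8 - (1)²) - (-1)·((-1)·8 - (1)·(-2)) + (-2)·((-1)·(1) - 7·(-2)) = 8·(55) - (-1)·(-6) + (-2)·(13) = 408.
  So p(λ) = λ³ - 23λ² + 170λ - 408.
Step 2 — look for an integer root (rational root theorem: any rational root is an integer divisor of 408). Testing λ = 6:
  p(6) = 216 - 828 + 1020 - 408 = 0  ✓
  Dividing out (λ - 6): p(λ) = (λ - 6)(λ² - 17λ + 68).
Step 3 — remaining eigenvalues from the quadratic λ² - 17λ + 68 = 0:
  Δ = 17² - 4·68 = 289 - 272 = 17,  λ = (17 ± √17)/2 = (17 ± 4.1231)/2 ≈ 10.5616 or 6.4384.
  Sorted: λ_1 = 10.5616,  λ_2 = 6.4384,  λ_3 = 6  (check: sum = 23 = tr ✓).

Step 4 — unit eigenvector for λ_1 ≈ 10.5616: v spans the null space of (Sigma - λ_1 I), whose rows are
  r_1 = (-2.5616, -1, -2),  r_2 = (-1, -3.5616, 1),  r_3 = (-2, 1, -2.5616).
  v is orthogonal to every row, so take v ∝ r_1 × r_2 = ((-1)·(1) - (-2)·(-3.5616), (-2)·(-1) - (-2.5616)·(1), (-2.5616)·(-3.5616) - (-1)·(-1)) ≈ (-8.1231, 4.5616, 8.1231).
  Rescale (multiply by -1 so the first nonzero entry is positive): u = (8.1231, -4.5616, -8.1231).
  ||u|| = √((8.1231)² + (-4.5616)² + (-8.1231)²) = √(152.7775) ≈ 12.3603,  v_1 = u/||u|| ≈ (0.6572, -0.369, -0.6572) (||v_1|| = 1).

λ_1 = 10.5616,  λ_2 = 6.4384,  λ_3 = 6;  v_1 ≈ (0.6572, -0.369, -0.6572)
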